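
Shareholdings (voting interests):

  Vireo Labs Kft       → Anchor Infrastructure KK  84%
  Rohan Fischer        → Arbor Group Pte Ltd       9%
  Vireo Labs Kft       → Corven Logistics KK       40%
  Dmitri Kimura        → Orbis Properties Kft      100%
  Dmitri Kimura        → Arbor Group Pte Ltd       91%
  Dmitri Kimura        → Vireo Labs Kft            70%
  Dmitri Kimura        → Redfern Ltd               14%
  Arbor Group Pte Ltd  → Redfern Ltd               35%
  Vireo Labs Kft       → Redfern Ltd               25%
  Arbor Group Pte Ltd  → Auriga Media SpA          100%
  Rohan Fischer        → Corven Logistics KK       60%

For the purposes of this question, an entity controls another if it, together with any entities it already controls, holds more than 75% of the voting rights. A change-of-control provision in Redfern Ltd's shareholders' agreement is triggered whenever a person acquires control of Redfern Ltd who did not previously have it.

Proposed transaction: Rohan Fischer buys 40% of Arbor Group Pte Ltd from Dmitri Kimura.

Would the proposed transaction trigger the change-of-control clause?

The purchase adds only to Rohan's holdings (Dmitri's stake shrinks), so Rohan is the only person who could newly come to control Redfern.
Rohan's largest direct stake is 60% in Corven, which does not meet the threshold, so Rohan controls no company.
Neither Rohan nor any entity Rohan controls holds any voting interest in Redfern.
So before the transaction, Rohan does not control Redfern.
After the purchase, Rohan's direct stake in Arbor rises to 9% + 40% = 49%, and Dmitri's stake falls to 51%.
Rohan's side now holds 49% of Arbor, not > 75%, so Rohan still does not control Arbor.
After the transaction, neither Rohan nor any entity Rohan controls holds a voting interest in Redfern, so Rohan still does not control it.
No new person acquires control, so the clause is not triggered.

No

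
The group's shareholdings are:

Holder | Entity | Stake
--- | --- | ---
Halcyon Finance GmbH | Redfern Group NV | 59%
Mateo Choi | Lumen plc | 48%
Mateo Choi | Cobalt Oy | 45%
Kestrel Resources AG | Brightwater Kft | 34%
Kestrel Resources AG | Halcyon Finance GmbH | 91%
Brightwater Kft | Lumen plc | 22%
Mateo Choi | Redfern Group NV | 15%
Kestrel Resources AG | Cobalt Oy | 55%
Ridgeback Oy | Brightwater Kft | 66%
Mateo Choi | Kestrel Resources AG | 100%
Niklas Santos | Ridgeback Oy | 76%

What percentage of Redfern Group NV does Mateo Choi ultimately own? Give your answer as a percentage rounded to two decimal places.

68.69%

Mateo reaches Redfern along 2 paths.
Via Kestrel → Halcyon: 100% × 91% × 59% = 53.69%.
Direct stake: 15% = 15%.
Total: 53.69% + 15% = 68.69%.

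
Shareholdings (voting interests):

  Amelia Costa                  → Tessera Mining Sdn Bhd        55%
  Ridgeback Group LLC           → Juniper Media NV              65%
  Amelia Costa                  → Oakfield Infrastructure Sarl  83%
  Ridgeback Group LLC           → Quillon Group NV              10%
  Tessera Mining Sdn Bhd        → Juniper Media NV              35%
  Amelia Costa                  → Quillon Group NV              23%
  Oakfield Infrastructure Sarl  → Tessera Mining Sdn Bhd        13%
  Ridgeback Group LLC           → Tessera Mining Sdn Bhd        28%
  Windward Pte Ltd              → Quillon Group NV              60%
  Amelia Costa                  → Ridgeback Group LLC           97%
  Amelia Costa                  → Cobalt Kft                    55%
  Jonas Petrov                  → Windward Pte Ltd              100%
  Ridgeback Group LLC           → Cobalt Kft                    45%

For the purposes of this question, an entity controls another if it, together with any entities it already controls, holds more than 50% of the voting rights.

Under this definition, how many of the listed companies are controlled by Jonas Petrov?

Jonas holds 100% of Windward, so Jonas controls Windward.
Windward holds 60% of Quillon, so Jonas controls Quillon.
No other company's threshold is met.
Jonas controls 2 companies.

2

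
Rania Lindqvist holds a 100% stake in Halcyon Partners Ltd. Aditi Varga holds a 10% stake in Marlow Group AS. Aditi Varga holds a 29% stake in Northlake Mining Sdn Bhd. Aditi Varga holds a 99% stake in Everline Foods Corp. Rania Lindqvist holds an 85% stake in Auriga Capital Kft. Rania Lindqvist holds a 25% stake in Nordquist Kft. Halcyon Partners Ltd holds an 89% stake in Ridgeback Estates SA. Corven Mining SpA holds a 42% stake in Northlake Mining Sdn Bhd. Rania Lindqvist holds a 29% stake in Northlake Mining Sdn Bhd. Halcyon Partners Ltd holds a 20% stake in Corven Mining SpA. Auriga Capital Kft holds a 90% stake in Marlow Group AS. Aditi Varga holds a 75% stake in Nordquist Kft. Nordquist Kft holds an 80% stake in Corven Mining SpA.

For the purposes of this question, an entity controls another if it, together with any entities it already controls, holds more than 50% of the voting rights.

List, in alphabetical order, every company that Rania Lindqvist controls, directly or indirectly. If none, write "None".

Auriga Capital Kft, Halcyon Partners Ltd, Marlow Group AS, Ridgeback Estates SA

Rania holds 100% of Halcyon, so Rania controls Halcyon.
Rania holds 85% of Auriga, so Rania controls Auriga.
Auriga holds 90% of Marlow, so Rania controls Marlow.
Halcyon holds 89% of Ridgeback, so Rania controls Ridgeback.
No other company's threshold is met.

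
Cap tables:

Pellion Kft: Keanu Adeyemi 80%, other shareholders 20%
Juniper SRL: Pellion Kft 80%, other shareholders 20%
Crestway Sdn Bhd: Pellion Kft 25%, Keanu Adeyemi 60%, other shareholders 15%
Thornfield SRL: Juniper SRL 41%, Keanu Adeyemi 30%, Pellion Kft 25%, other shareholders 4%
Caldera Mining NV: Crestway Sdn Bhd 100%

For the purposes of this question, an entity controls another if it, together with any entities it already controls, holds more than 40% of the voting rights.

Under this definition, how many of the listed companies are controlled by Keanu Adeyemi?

Keanu holds 80% of Pellion, so Keanu controls Pellion.
Pellion holds 80% of Juniper, so Keanu controls Juniper.
Pellion and Keanu together hold 25% + 60% = 85% of Crestway, so Keanu controls Crestway.
Juniper and Keanu and Pellion together hold 41% + 30% + 25% = 96% of Thornfield, so Keanu controls Thornfield.
Crestway holds 100% of Caldera, so Keanu controls Caldera.
Keanu controls 5 companies.

5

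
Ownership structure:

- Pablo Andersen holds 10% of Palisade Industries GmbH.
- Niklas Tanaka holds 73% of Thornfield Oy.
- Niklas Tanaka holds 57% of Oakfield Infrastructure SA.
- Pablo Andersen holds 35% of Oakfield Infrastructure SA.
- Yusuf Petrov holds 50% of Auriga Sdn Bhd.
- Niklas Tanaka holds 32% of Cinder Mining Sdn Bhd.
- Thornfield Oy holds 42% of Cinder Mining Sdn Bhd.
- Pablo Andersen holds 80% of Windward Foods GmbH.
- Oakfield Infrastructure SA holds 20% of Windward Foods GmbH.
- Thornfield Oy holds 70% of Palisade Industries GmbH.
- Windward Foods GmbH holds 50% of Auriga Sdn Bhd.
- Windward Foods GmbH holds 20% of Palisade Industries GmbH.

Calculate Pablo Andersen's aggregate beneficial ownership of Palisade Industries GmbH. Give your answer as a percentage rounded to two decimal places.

Pablo reaches Palisade along 3 paths.
Via Windward: 80% × 20% = 16%.
Via Oakfield → Windward: 35% × 20% × 20% = 1.4%.
Direct stake: 10% = 10%.
Total: 16% + 1.4% + 10% = 27.4%.
Rounded: 27.40%.

27.40%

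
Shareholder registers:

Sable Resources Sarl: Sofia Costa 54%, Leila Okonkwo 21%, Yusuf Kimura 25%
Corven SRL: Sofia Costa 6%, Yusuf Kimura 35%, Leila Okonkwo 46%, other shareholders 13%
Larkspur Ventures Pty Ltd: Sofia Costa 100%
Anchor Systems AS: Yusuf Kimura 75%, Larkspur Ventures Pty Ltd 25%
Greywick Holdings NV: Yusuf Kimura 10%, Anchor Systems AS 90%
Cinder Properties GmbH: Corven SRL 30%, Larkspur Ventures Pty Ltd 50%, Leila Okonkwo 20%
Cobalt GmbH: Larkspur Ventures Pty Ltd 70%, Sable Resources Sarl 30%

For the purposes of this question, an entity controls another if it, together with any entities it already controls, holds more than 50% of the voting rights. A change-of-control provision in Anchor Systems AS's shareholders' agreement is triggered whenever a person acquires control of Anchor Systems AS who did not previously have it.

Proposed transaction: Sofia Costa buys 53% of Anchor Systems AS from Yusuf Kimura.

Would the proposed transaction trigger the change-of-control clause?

Yes

The purchase adds only to Sofia's holdings (Yusuf's stake shrinks), so Sofia is the only person who could newly come to control Anchor.
Sofia holds 54% of Sable, so Sofia controls Sable.
Sofia holds 100% of Larkspur, so Sofia controls Larkspur.
Larkspur and Sable together hold 70% + 30% = 100% of Cobalt, so Sofia controls Cobalt.
In Anchor, Sofia's side holds only 25%, not > 50%.
So before the transaction, Sofia does not control Anchor.
After the purchase, Sofia holds 53% of Anchor directly, and Yusuf's stake falls to 22%.
Larkspur and Sofia together hold 25% + 53% = 78% of Anchor, so Sofia controls Anchor.
Sofia did not control Anchor before and does after, so the clause is triggered.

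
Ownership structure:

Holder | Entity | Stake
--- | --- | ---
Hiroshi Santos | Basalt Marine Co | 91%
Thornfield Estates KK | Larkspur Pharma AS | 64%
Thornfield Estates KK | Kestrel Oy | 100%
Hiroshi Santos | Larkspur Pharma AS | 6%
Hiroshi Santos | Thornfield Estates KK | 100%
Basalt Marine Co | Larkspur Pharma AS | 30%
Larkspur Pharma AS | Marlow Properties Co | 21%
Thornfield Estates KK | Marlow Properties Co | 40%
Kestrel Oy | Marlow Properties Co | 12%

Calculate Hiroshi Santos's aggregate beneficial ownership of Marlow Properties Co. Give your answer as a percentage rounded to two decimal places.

Hiroshi reaches Marlow along 5 paths.
Via Thornfield → Kestrel: 100% × 100% × 12% = 12%.
Via Thornfield: 100% × 40% = 40%.
Via Thornfield → Larkspur: 100% × 64% × 21% = 13.44%.
Via Basalt → Larkspur: 91% × 30% × 21% = 5.733%.
Via Larkspur: 6% × 21% = 1.26%.
Total: 12% + 40% + 13.44% + 5.733% + 1.26% = 72.433%.
Rounded: 72.43%.

72.43%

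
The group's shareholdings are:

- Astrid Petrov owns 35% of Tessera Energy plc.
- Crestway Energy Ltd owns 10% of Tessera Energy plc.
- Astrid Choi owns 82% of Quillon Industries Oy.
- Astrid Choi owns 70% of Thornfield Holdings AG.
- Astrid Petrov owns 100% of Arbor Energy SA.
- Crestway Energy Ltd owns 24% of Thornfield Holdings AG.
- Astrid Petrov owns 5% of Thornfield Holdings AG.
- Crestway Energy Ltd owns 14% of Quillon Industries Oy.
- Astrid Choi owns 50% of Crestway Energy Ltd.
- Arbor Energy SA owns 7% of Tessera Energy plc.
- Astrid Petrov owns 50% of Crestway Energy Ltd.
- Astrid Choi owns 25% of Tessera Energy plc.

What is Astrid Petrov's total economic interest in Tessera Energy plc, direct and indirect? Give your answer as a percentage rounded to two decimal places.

Astrid Petrov reaches Tessera along 3 paths.
Direct stake: 35% = 35%.
Via Crestway: 50% × 10% = 5%.
Via Arbor: 100% × 7% = 7%.
Total: 35% + 5% + 7% = 47%.
Rounded: 47.00%.

47.00%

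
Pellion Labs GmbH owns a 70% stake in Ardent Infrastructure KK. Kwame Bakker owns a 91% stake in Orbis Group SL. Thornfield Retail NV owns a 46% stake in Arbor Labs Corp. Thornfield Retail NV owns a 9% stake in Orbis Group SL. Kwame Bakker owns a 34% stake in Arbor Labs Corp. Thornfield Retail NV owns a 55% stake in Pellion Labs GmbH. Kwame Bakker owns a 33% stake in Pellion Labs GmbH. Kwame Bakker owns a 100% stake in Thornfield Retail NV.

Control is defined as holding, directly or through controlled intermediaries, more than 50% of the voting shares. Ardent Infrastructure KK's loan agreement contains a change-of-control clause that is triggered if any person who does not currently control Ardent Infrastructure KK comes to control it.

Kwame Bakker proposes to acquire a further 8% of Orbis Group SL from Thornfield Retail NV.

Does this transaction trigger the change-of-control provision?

The purchase adds only to Kwame's holdings (Thornfield's stake shrinks), so Kwame is the only person who could newly come to control Ardent.
Kwame holds 100% of Thornfield, so Kwame controls Thornfield.
Thornfield and Kwame together hold 55% + 33% = 88% of Pellion, so Kwame controls Pellion.
Pellion holds 70% of Ardent, so Kwame controls Ardent.
So Kwame already controls Ardent before the transaction.
After the purchase, Kwame's direct stake in Orbis rises to 91% + 8% = 99%, and Thornfield's stake falls to 1%.
Kwame controlled Ardent already, so this is not a new person acquiring control; every other person's position is unchanged or reduced.
No new person acquires control, so the clause is not triggered.

No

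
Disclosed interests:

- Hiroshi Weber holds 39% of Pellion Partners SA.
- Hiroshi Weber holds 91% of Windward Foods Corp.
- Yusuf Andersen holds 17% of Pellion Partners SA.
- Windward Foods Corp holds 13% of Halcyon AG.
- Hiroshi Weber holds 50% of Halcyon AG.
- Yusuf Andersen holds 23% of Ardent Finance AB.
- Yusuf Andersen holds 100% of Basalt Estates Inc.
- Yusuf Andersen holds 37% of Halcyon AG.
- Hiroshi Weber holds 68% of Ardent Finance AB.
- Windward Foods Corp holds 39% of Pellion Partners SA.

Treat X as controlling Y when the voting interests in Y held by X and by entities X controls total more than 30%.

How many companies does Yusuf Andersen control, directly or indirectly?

2

Yusuf holds 100% of Basalt, so Yusuf controls Basalt.
Yusuf holds 37% of Halcyon, so Yusuf controls Halcyon.
No other company's threshold is met.
Yusuf controls 2 companies.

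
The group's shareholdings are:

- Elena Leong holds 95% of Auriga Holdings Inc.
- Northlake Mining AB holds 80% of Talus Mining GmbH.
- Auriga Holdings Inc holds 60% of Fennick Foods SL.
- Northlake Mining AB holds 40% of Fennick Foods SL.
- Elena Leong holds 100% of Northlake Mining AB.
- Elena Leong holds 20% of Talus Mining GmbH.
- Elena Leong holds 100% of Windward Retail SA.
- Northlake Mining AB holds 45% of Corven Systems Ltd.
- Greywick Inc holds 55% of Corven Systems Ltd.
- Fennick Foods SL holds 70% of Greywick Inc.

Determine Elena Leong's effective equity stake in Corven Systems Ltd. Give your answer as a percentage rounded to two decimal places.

Elena reaches Corven along 3 paths.
Via Northlake → Fennick → Greywick: 100% × 40% × 70% × 55% = 15.4%.
Via Auriga → Fennick → Greywick: 95% × 60% × 70% × 55% = 21.945%.
Via Northlake: 100% × 45% = 45%.
Total: 15.4% + 21.945% + 45% = 82.345%.
Rounded: 82.35%.

82.35%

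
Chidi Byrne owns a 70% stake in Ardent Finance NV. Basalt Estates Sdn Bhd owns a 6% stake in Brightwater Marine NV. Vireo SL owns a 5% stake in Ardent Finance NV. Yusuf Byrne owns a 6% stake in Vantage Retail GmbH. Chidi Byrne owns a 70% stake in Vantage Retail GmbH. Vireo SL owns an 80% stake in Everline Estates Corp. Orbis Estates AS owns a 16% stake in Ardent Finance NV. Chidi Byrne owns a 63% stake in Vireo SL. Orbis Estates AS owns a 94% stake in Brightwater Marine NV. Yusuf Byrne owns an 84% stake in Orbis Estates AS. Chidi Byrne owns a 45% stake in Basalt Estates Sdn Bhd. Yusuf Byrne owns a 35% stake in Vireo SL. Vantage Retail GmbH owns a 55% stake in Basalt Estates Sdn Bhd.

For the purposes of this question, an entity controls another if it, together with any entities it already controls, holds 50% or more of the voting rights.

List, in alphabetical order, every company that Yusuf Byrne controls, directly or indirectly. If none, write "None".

Yusuf holds 84% of Orbis, so Yusuf controls Orbis.
Orbis holds 94% of Brightwater, so Yusuf controls Brightwater.
No other company's threshold is met.

Brightwater Marine NV, Orbis Estates AS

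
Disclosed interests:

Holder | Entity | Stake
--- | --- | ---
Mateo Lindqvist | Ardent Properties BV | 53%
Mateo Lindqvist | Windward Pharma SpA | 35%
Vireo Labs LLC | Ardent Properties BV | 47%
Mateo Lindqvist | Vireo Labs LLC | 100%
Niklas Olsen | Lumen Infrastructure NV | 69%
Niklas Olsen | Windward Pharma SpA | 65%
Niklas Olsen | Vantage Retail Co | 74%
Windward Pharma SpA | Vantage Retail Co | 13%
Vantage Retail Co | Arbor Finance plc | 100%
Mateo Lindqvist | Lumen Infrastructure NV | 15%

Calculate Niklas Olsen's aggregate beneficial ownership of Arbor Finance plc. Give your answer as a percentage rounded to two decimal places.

Niklas reaches Arbor along 2 paths.
Via Windward → Vantage: 65% × 13% × 100% = 8.45%.
Via Vantage: 74% × 100% = 74%.
Total: 8.45% + 74% = 82.45%.

82.45%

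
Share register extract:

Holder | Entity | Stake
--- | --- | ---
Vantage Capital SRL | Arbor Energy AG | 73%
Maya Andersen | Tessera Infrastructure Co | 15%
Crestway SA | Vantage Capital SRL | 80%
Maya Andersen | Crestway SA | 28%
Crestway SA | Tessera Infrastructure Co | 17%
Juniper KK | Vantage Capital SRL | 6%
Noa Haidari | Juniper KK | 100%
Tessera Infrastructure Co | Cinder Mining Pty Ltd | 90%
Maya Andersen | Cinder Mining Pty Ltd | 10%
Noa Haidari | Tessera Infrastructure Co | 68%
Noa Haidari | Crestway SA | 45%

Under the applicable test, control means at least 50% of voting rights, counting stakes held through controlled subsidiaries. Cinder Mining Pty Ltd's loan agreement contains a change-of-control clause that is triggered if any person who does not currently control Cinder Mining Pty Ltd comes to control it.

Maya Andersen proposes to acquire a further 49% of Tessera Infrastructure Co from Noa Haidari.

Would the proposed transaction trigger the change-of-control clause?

The purchase adds only to Maya's holdings (Noa's stake shrinks), so Maya is the only person who could newly come to control Cinder.
Maya's largest direct stake is 28% in Crestway, which does not meet the threshold, so Maya controls no company.
In Cinder, Maya's side holds only 10%, not ≥ 50%.
So before the transaction, Maya does not control Cinder.
After the purchase, Maya's direct stake in Tessera rises to 15% + 49% = 64%, and Noa's stake falls to 19%.
Maya holds 64% of Tessera, so Maya controls Tessera.
Maya and Tessera together hold 10% + 90% = 100% of Cinder, so Maya controls Cinder.
Maya did not control Cinder before and does after, so the clause is triggered.

Yes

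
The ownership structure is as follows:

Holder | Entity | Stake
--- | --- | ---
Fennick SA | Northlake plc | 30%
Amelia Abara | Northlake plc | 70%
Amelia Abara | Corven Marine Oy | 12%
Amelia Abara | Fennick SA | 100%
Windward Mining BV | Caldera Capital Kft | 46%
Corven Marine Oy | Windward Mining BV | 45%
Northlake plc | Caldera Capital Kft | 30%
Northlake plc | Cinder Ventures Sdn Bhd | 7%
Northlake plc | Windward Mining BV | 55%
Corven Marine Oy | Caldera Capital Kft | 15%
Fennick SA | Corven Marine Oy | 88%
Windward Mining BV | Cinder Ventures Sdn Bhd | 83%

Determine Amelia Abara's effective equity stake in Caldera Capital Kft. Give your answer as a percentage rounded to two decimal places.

91.00%

Amelia reaches Caldera along 8 paths.
Via Fennick → Corven → Windward: 100% × 88% × 45% × 46% = 18.216%.
Via Corven → Windward: 12% × 45% × 46% = 2.484%.
Via Fennick → Northlake → Windward: 100% × 30% × 55% × 46% = 7.59%.
Via Northlake → Windward: 70% × 55% × 46% = 17.71%.
Via Fennick → Corven: 100% × 88% × 15% = 13.2%.
Via Corven: 12% × 15% = 1.8%.
Via Fennick → Northlake: 100% × 30% × 30% = 9%.
Via Northlake: 70% × 30% = 21%.
Total: 18.216% + 2.484% + 7.59% + 17.71% + 13.2% + 1.8% + 9% + 21% = 91%.
Rounded: 91.00%.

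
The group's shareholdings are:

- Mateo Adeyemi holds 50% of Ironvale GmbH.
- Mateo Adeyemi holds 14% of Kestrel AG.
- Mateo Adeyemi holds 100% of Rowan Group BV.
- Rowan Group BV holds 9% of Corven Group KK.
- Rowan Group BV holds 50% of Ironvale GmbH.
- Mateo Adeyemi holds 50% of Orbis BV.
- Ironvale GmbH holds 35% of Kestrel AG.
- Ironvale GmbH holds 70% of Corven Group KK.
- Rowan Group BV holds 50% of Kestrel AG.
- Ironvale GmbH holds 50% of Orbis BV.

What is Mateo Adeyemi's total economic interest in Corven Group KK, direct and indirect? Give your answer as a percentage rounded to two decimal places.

79.00%

Mateo reaches Corven along 3 paths.
Via Rowan: 100% × 9% = 9%.
Via Ironvale: 50% × 70% = 35%.
Via Rowan → Ironvale: 100% × 50% × 70% = 35%.
Total: 9% + 35% + 35% = 79%.
Rounded: 79.00%.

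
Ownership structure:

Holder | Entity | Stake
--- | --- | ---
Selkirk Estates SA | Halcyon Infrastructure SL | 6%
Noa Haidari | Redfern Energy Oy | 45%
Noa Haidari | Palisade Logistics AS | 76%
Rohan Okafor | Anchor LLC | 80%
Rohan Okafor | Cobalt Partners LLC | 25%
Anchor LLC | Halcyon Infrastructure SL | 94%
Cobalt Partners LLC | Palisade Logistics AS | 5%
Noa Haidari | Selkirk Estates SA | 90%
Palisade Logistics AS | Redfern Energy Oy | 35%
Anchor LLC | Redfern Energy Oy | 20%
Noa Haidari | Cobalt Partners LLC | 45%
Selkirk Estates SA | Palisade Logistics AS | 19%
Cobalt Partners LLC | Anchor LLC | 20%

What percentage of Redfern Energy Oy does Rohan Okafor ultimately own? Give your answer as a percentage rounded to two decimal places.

17.44%

Rohan reaches Redfern along 3 paths.
Via Cobalt → Palisade: 25% × 5% × 35% = 0.4375%.
Via Cobalt → Anchor: 25% × 20% × 20% = 1%.
Via Anchor: 80% × 20% = 16%.
Total: 0.4375% + 1% + 16% = 17.4375%.
Rounded: 17.44%.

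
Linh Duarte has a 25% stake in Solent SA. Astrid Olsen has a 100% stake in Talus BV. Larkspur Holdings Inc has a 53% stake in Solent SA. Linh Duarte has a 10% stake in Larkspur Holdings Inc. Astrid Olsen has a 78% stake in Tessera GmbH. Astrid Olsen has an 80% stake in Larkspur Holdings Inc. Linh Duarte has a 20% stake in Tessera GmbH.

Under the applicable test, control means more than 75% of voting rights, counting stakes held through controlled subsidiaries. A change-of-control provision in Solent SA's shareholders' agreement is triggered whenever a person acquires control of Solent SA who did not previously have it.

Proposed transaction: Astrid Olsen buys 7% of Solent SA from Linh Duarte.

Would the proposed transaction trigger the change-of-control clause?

No

The purchase adds only to Astrid's holdings (Linh's stake shrinks), so Astrid is the only person who could newly come to control Solent.
Astrid holds 80% of Larkspur, so Astrid controls Larkspur.
Astrid holds 78% of Tessera, so Astrid controls Tessera.
Astrid holds 100% of Talus, so Astrid controls Talus.
In Solent, Astrid's side holds only 53%, not > 75%.
So before the transaction, Astrid does not control Solent.
After the purchase, Astrid holds 7% of Solent directly, and Linh's stake falls to 18%.
After the transaction, Astrid's side holds 53% + 7% = 60% of Solent, not > 75%, so Astrid still does not control Solent.
No new person acquires control, so the clause is not triggered.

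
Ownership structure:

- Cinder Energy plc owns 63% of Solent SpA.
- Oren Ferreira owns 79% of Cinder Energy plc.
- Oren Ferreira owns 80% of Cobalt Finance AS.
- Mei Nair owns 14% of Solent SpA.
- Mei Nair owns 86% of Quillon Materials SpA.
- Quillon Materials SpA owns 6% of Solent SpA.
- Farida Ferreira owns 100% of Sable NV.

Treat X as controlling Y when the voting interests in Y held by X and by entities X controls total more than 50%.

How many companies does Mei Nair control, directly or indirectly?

1

Mei holds 86% of Quillon, so Mei controls Quillon.
No other company's threshold is met.
Mei controls 1 company.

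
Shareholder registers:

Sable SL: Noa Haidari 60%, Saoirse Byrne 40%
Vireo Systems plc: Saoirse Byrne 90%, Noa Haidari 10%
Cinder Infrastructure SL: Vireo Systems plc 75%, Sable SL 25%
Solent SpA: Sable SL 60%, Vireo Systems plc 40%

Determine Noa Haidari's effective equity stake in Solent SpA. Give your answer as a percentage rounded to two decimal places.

Noa reaches Solent along 2 paths.
Via Sable: 60% × 60% = 36%.
Via Vireo: 10% × 40% = 4%.
Total: 36% + 4% = 40%.
Rounded: 40.00%.

40.00%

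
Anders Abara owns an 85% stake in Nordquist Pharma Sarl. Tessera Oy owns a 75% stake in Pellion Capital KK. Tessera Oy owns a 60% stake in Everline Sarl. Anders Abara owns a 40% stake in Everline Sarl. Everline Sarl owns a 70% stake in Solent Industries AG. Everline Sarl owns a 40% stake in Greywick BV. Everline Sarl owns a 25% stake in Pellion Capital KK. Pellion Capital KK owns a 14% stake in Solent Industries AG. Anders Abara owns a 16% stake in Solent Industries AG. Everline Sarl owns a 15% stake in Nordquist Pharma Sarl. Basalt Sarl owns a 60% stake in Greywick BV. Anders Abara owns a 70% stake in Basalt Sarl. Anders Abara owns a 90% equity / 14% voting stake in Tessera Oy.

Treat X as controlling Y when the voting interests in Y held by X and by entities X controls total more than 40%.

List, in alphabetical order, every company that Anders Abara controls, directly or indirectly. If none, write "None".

Basalt Sarl, Greywick BV, Nordquist Pharma Sarl

Anders holds 70% of Basalt, so Anders controls Basalt.
Basalt holds 60% of Greywick, so Anders controls Greywick.
Anders holds 85% of Nordquist, so Anders controls Nordquist.
No other company's threshold is met.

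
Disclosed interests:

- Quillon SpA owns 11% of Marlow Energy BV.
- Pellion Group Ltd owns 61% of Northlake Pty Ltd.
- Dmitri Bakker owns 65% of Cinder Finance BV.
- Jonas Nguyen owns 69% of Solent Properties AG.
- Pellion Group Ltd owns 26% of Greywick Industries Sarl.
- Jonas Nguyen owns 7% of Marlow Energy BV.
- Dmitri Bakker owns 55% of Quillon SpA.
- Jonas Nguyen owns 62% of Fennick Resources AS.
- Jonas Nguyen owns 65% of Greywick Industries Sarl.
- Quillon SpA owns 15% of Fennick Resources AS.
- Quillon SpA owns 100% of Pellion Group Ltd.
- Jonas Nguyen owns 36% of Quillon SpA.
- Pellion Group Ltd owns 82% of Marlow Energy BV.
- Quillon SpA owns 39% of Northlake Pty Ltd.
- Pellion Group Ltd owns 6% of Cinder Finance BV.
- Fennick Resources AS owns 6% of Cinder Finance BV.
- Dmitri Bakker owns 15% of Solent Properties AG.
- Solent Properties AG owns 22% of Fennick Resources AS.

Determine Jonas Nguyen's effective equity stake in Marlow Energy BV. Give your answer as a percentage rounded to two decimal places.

40.48%

Jonas reaches Marlow along 3 paths.
Via Quillon → Pellion: 36% × 100% × 82% = 29.52%.
Via Quillon: 36% × 11% = 3.96%.
Direct stake: 7% = 7%.
Total: 29.52% + 3.96% + 7% = 40.48%.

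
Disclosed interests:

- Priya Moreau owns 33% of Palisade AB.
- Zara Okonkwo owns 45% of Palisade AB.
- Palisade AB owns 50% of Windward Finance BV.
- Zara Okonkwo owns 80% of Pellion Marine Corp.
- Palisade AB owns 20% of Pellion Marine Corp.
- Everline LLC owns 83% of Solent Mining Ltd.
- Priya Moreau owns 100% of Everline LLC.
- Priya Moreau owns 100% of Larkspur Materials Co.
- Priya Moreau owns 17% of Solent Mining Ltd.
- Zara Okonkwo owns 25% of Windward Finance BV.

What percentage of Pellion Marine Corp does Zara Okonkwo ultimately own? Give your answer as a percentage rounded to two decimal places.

Zara reaches Pellion along 2 paths.
Via Palisade: 45% × 20% = 9%.
Direct stake: 80% = 80%.
Total: 9% + 80% = 89%.
Rounded: 89.00%.

89.00%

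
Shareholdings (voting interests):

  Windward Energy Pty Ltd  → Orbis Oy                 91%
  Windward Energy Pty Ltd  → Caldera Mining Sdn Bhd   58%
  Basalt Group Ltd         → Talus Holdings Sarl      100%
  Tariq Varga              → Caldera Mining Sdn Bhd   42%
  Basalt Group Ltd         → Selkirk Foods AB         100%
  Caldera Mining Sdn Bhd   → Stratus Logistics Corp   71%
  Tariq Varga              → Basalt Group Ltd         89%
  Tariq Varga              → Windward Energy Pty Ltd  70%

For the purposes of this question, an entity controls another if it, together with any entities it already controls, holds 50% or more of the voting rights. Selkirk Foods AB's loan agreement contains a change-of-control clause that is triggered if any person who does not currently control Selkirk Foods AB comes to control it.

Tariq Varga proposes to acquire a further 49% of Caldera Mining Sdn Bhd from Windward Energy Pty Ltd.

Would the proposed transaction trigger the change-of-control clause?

No

The purchase adds only to Tariq's holdings (Windward's stake shrinks), so Tariq is the only person who could newly come to control Selkirk.
Tariq holds 89% of Basalt, so Tariq controls Basalt.
Basalt holds 100% of Selkirk, so Tariq controls Selkirk.
So Tariq already controls Selkirk before the transaction.
After the purchase, Tariq's direct stake in Caldera rises to 42% + 49% = 91%, and Windward's stake falls to 9%.
Tariq controlled Selkirk already, so this is not a new person acquiring control; every other person's position is unchanged or reduced.
No new person acquires control, so the clause is not triggered.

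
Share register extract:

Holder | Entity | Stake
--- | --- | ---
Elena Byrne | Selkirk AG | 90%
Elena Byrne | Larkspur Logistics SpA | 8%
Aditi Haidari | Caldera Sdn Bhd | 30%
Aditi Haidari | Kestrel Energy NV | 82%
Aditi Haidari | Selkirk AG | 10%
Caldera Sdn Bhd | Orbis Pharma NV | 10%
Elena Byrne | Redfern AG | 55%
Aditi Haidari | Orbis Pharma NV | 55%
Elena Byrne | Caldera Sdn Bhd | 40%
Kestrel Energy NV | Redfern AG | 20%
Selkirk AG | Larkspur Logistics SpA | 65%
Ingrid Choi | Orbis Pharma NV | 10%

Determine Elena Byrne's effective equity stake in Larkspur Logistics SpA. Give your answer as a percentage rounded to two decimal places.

66.50%

Elena reaches Larkspur along 2 paths.
Direct stake: 8% = 8%.
Via Selkirk: 90% × 65% = 58.5%.
Total: 8% + 58.5% = 66.5%.
Rounded: 66.50%.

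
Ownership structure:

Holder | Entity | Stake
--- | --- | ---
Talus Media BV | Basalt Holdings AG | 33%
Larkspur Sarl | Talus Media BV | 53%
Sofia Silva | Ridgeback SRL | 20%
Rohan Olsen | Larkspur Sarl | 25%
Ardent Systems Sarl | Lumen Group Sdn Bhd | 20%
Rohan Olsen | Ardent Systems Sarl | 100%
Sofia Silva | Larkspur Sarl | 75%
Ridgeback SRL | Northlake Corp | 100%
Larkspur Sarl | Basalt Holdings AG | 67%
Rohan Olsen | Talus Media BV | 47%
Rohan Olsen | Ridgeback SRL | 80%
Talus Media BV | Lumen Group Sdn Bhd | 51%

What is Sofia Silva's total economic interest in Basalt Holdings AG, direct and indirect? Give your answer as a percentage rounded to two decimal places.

63.37%

Sofia reaches Basalt along 2 paths.
Via Larkspur → Talus: 75% × 53% × 33% = 13.1175%.
Via Larkspur: 75% × 67% = 50.25%.
Total: 13.1175% + 50.25% = 63.3675%.
Rounded: 63.37%.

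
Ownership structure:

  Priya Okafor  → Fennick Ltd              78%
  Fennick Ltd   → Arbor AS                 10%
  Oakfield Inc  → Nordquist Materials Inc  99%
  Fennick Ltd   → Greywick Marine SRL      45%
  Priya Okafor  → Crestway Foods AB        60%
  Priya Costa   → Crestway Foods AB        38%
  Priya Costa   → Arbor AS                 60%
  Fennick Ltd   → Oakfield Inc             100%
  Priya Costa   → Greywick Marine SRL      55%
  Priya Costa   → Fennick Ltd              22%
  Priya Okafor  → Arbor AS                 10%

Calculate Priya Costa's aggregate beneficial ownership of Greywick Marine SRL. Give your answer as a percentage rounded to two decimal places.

Priya Costa reaches Greywick along 2 paths.
Direct stake: 55% = 55%.
Via Fennick: 22% × 45% = 9.9%.
Total: 55% + 9.9% = 64.9%.
Rounded: 64.90%.

64.90%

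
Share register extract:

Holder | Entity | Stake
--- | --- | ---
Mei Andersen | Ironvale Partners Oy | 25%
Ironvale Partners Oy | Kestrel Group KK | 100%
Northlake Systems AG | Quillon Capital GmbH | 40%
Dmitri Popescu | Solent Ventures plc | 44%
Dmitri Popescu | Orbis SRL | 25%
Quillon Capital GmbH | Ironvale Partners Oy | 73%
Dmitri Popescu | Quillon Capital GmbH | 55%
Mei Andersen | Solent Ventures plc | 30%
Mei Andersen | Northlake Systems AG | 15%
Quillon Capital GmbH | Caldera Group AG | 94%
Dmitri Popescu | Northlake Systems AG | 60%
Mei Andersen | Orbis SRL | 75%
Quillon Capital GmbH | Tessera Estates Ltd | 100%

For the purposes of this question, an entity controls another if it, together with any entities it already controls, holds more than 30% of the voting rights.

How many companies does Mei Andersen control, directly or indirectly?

Mei holds 75% of Orbis, so Mei controls Orbis.
No other company's threshold is met.
Mei controls 1 company.

1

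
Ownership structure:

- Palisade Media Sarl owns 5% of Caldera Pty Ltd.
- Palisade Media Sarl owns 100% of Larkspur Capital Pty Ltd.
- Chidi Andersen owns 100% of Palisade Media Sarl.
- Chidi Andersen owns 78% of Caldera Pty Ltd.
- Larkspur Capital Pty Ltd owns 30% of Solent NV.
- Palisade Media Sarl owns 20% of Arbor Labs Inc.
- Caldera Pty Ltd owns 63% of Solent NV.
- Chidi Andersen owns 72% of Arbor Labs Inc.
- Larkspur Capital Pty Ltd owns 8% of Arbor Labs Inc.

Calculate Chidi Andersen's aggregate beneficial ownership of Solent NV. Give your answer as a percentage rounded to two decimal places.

Chidi reaches Solent along 3 paths.
Via Palisade → Larkspur: 100% × 100% × 30% = 30%.
Via Palisade → Caldera: 100% × 5% × 63% = 3.15%.
Via Caldera: 78% × 63% = 49.14%.
Total: 30% + 3.15% + 49.14% = 82.29%.

82.29%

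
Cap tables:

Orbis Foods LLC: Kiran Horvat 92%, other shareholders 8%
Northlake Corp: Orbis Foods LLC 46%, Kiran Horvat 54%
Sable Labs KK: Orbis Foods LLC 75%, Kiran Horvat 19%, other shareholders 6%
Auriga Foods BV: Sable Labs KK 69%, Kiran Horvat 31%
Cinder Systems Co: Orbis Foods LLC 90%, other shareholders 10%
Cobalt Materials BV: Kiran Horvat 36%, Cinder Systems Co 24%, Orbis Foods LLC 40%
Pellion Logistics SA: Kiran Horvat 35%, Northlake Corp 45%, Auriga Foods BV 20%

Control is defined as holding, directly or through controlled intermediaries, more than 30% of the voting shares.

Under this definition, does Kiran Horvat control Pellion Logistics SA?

Yes

Kiran holds 92% of Orbis, so Kiran controls Orbis.
Orbis and Kiran together hold 46% + 54% = 100% of Northlake, so Kiran controls Northlake.
Orbis and Kiran together hold 75% + 19% = 94% of Sable, so Kiran controls Sable.
Sable and Kiran together hold 69% + 31% = 100% of Auriga, so Kiran controls Auriga.
Kiran and Northlake and Auriga together hold 35% + 45% + 20% = 100% of Pellion, so Kiran controls Pellion.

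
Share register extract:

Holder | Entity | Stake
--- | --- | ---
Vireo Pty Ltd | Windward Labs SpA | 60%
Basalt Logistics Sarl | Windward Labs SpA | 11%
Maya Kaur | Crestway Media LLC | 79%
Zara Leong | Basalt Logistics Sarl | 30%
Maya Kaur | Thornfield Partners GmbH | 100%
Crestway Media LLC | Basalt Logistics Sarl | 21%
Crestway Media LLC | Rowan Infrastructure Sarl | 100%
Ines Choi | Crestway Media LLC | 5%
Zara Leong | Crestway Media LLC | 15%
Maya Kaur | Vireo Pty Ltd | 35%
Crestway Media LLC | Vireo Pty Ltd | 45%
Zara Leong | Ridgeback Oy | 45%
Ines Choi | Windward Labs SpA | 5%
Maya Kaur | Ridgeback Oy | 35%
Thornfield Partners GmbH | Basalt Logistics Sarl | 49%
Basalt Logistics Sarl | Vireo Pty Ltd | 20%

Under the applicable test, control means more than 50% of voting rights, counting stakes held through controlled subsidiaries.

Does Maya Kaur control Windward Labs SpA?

Yes

Maya holds 100% of Thornfield, so Maya controls Thornfield.
Maya holds 79% of Crestway, so Maya controls Crestway.
Thornfield and Crestway together hold 49% + 21% = 70% of Basalt, so Maya controls Basalt.
Maya and Crestway and Basalt together hold 35% + 45% + 20% = 100% of Vireo, so Maya controls Vireo.
Vireo and Basalt together hold 60% + 11% = 71% of Windward, so Maya controls Windward.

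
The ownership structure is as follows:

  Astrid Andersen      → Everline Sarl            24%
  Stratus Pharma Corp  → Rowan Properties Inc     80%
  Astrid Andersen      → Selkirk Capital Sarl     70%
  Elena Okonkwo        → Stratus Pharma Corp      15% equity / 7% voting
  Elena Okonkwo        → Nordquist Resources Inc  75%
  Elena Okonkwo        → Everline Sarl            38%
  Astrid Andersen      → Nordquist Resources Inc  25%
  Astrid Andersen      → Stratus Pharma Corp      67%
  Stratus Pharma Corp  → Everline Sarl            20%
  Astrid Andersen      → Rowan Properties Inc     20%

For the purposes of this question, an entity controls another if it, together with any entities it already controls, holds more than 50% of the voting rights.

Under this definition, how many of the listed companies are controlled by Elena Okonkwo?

Elena holds 75% of Nordquist, so Elena controls Nordquist.
No other company's threshold is met.
Elena controls 1 company.

1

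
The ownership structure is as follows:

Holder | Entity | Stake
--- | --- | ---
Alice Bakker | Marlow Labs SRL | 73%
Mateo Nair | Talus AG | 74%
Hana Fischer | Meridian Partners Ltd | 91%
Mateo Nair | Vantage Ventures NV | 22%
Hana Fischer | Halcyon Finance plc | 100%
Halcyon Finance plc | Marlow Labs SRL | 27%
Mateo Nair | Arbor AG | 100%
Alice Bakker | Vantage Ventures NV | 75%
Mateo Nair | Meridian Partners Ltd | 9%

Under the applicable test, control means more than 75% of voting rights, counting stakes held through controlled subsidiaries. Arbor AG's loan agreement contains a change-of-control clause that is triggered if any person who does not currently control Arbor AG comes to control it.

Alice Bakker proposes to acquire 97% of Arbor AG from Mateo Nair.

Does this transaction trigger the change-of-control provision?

Yes

The purchase adds only to Alice's holdings (Mateo's stake shrinks), so Alice is the only person who could newly come to control Arbor.
Alice's largest direct stake is 75% in Vantage, which does not meet the threshold, so Alice controls no company.
Neither Alice nor any entity Alice controls holds any voting interest in Arbor.
So before the transaction, Alice does not control Arbor.
After the purchase, Alice holds 97% of Arbor directly, and Mateo's stake falls to 3%.
Alice holds 97% of Arbor, so Alice controls Arbor.
Alice did not control Arbor before and does after, so the clause is triggered.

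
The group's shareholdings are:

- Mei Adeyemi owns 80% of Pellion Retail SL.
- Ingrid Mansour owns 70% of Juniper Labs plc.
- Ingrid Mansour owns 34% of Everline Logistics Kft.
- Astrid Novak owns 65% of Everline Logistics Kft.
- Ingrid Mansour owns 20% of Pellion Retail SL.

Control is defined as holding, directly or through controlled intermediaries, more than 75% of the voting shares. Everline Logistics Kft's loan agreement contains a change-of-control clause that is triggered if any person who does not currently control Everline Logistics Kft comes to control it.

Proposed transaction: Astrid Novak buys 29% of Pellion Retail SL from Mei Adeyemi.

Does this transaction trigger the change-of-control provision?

No

The purchase adds only to Astrid's holdings (Mei's stake shrinks), so Astrid is the only person who could newly come to control Everline.
Astrid's largest direct stake is 65% in Everline, which does not meet the threshold, so Astrid controls no company.
In Everline, Astrid's side holds only 65%, not > 75%.
So before the transaction, Astrid does not control Everline.
After the purchase, Astrid holds 29% of Pellion directly, and Mei's stake falls to 51%.
Astrid's side now holds 29% of Pellion, not > 75%, so Astrid still does not control Pellion.
After the transaction, Astrid's side holds 65% of Everline, not > 75%, so Astrid still does not control Everline.
No new person acquires control, so the clause is not triggered.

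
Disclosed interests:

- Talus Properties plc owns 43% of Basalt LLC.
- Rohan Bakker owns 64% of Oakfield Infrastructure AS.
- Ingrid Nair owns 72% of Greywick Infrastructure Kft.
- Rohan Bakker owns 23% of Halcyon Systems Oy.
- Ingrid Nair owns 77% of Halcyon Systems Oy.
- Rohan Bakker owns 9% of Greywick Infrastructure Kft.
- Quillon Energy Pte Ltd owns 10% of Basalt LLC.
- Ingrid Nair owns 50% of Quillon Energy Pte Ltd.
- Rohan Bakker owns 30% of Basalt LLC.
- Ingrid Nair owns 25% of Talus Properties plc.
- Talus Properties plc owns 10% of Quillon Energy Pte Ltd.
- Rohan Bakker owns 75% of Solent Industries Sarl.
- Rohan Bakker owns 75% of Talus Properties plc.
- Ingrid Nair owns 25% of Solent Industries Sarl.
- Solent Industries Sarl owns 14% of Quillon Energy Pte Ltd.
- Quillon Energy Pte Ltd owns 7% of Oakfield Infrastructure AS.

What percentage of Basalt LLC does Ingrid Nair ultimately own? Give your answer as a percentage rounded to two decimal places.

Ingrid reaches Basalt along 4 paths.
Via Talus: 25% × 43% = 10.75%.
Via Quillon: 50% × 10% = 5%.
Via Talus → Quillon: 25% × 10% × 10% = 0.25%.
Via Solent → Quillon: 25% × 14% × 10% = 0.35%.
Total: 10.75% + 5% + 0.25% + 0.35% = 16.35%.

16.35%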